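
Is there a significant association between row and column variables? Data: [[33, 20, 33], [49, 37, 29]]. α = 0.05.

χ² = 4.357. df = 2, critical = 5.991. Fail to reject H₀. No evidence of dependence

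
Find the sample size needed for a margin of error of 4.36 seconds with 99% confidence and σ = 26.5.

n = (z*σ/E)² = (2.576×26.5/4.36)² = 245.1 → n = 246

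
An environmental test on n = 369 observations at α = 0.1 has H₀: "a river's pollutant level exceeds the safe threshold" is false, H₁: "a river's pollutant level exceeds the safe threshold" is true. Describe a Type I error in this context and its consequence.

Type I error: rejecting H₀ when it is true — concluding that a river's pollutant level exceeds the safe threshold when in fact it is not. Consequence: shutting down a compliant factory unnecessarily.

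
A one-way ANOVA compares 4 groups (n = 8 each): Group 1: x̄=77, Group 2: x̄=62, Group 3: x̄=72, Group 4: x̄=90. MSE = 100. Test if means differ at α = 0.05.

Grand mean = 75.25. SS_between = 3254.0, MS_between = 1084.67. F = 10.847, F_crit ≈ 2.947. Reject H₀.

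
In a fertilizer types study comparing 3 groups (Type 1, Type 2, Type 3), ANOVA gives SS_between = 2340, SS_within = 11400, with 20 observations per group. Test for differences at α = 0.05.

df_between = 2, df_within = 57. F = MS_between/MS_within = 1170.0/200.0 = 5.85. F_crit ≈ 3.159. Reject H₀. At least one mean differs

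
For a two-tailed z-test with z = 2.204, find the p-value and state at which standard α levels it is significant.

p = 2·P(Z > |2.204|) = 2·(1 - Φ(2.204)) ≈ 0.0275. Significant at α = 0.1; Significant at α = 0.05.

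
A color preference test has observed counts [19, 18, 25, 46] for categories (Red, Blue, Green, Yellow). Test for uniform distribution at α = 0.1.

Expected = 27 each. χ² = Σ(O-E)²/E = 18.889. df = 3, critical value = 6.251. Reject H₀.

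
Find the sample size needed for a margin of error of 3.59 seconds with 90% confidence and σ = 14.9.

n = (z*σ/E)² = (1.645×14.9/3.59)² = 46.6 → n = 47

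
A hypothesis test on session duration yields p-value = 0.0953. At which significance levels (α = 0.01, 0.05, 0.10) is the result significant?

p = 0.0953. Significant at: α = 0.1.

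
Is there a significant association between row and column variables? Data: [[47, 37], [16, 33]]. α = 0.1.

χ² = 6.739. df = 1, critical = 2.706. Reject H₀. Variables are dependent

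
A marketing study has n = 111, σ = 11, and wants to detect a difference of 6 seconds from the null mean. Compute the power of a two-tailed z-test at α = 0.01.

SE = σ/√n = 11/√111 = 1.044. Non-centrality λ = d/SE = 6/1.044 = 5.747. Power ≈ Φ(λ - z_{α/2}) = Φ(5.747 - 2.576) = Φ(3.171) = 0.999.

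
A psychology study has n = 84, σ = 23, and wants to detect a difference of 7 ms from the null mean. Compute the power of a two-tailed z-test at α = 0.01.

SE = σ/√n = 23/√84 = 2.51. Non-centrality λ = d/SE = 7/2.51 = 2.789. Power ≈ Φ(λ - z_{α/2}) = Φ(2.789 - 2.576) = Φ(0.213) = 0.584.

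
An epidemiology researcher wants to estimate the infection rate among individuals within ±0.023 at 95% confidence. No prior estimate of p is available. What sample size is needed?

Conservative approach: use p = 0.5 (maximizes p(1-p) = 0.25). n = z²(0.25)/E² = 1.96²×0.25/0.023² = 1815.5 → n = 1816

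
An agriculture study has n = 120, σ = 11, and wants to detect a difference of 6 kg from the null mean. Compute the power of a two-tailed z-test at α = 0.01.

SE = σ/√n = 11/√120 = 1.004. Non-centrality λ = d/SE = 6/1.004 = 5.975. Power ≈ Φ(λ - z_{α/2}) = Φ(5.975 - 2.576) = Φ(3.399) = 1.0.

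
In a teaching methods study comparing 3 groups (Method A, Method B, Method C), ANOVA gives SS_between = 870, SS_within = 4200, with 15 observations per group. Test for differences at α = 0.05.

df_between = 2, df_within = 42. F = MS_between/MS_within = 435.0/100.0 = 4.35. F_crit ≈ 3.22. Reject H₀. At least one mean differs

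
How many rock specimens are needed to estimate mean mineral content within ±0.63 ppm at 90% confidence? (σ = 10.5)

n = (z*σ/E)² = (1.645×10.5/0.63)² = 751.7 → n = 752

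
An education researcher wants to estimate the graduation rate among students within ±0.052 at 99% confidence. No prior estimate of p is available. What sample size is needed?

Conservative approach: use p = 0.5 (maximizes p(1-p) = 0.25). n = z²(0.25)/E² = 2.576²×0.25/0.052² = 613.5 → n = 614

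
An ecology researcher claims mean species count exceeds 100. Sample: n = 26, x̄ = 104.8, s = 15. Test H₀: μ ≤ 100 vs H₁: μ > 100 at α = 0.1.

t = (104.8 - 100)/(15/√26) = 1.632, df = 25. Critical t = 1.316. Reject H₀.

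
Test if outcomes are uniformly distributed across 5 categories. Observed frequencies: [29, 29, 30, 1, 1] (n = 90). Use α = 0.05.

Expected = 18 each. χ² = Σ(O-E)²/E = 53.556. df = 4, critical value = 9.488. Reject H₀.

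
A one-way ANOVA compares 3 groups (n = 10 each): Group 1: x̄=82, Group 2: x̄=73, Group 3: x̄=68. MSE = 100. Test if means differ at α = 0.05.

Grand mean = 74.33. SS_between = 1006.67, MS_between = 503.33. F = 5.033, F_crit ≈ 3.354. Reject H₀.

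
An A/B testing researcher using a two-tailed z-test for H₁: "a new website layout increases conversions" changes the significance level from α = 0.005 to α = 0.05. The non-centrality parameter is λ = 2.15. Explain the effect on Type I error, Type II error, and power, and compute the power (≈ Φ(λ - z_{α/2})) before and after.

Increasing α from 0.005 to 0.05:
• Type I error rate increases (α is the Type I rate by definition).
• Critical value moves from z_{α/2} = 2.807 to 1.96, so power = Φ(λ - z_{α/2}) goes from Φ(2.15 - 2.807) = 0.256 to Φ(2.15 - 1.96) = 0.575.
• Type II error rate β = 1 - power therefore decreases (0.744 → 0.425).
Appropriate when false negatives are costly — here, discarding a layout that would have improved conversions — lost revenue.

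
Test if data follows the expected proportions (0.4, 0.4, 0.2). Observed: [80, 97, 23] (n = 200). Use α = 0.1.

Expected: [80.0, 80.0, 40.0]. χ² = 10.837. df = 2, critical = 4.605. Reject H₀.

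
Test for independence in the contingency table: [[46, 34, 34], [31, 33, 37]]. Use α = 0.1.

χ² = 2.286. df = 2, critical = 4.605. Fail to reject H₀. No evidence of dependence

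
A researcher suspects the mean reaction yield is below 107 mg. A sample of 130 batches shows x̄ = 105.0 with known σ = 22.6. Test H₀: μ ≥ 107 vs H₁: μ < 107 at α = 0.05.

z = -1.009. Critical value: -1.645. Fail to reject H₀.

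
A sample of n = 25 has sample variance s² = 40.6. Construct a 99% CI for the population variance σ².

df = 24. χ²_{0.005} = 45.559, χ²_{0.995} = 9.886. CI for σ² = ((n-1)s²/χ²_{α/2}, (n-1)s²/χ²_{1-α/2}) = (24·40.6/45.559, 24·40.6/9.886) = (21.39, 98.56)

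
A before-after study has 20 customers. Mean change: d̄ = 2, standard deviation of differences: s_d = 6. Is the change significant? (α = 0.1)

t = d̄/(s_d/√n) = 2/(6/√20) = 1.491. df = 19, critical t = ±1.729. Fail to reject H₀.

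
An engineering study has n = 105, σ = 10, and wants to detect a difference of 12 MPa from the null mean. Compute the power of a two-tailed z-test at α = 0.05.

SE = σ/√n = 10/√105 = 0.976. Non-centrality λ = d/SE = 12/0.976 = 12.296. Power ≈ Φ(λ - z_{α/2}) = Φ(12.296 - 1.96) = Φ(10.336) = 1.0.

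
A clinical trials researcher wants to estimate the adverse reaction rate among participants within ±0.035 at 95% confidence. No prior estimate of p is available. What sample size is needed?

Conservative approach: use p = 0.5 (maximizes p(1-p) = 0.25). n = z²(0.25)/E² = 1.96²×0.25/0.035² = 784.0 → n = 784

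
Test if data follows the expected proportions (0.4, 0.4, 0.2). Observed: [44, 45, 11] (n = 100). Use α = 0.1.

Expected: [40.0, 40.0, 20.0]. χ² = 5.075. df = 2, critical = 4.605. Reject H₀.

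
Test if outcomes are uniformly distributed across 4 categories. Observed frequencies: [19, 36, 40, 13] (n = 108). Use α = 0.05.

Expected = 27 each. χ² = Σ(O-E)²/E = 18.889. df = 3, critical value = 7.815. Reject H₀.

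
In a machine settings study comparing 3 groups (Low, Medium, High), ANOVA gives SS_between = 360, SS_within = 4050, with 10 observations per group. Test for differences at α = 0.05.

df_between = 2, df_within = 27. F = MS_between/MS_within = 180.0/150.0 = 1.2. F_crit ≈ 3.354. Fail to reject H₀.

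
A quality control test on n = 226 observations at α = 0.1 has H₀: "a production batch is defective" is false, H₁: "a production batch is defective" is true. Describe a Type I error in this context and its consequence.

Type I error: rejecting H₀ when it is true — concluding that a production batch is defective when in fact it is not. Consequence: scrapping a good batch — wasted material and cost for no reason.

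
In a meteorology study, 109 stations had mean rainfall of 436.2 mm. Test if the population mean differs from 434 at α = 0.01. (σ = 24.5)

z = (x̄ - μ₀)/(σ/√n) = (436.2 - 434)/(24.5/√109) = 0.937. Critical value: ±2.576. Since |0.937| ≤ 2.576, Fail to reject H₀.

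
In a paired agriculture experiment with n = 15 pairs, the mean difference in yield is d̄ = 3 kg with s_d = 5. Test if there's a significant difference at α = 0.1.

t = d̄/(s_d/√n) = 3/(5/√15) = 2.324. df = 14, critical t = ±1.761. Reject H₀.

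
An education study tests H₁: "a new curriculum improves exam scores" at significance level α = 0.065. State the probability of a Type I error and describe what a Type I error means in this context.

P(Type I error) = α = 0.065. A Type I error is rejecting H₀ when H₀ is actually true (false positive) — here, concluding that a new curriculum improves exam scores when in fact this is not the case. Consequence: adopting a curriculum that gives no real benefit — disruption for nothing.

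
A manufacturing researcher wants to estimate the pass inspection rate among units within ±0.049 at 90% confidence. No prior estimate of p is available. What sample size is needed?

Conservative approach: use p = 0.5 (maximizes p(1-p) = 0.25). n = z²(0.25)/E² = 1.645²×0.25/0.049² = 281.8 → n = 282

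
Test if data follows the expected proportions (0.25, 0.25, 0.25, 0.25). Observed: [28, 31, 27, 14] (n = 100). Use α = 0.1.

Expected: [25.0, 25.0, 25.0, 25.0]. χ² = 6.8. df = 3, critical = 6.251. Reject H₀.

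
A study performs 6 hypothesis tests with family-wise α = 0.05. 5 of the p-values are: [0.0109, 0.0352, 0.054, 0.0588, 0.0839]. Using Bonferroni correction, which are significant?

Bonferroni α = 0.05/6 = 0.00833. None of the given p-values are significant.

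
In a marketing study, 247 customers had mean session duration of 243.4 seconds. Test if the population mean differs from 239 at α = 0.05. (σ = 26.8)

z = (x̄ - μ₀)/(σ/√n) = (243.4 - 239)/(26.8/√247) = 2.58. Critical value: ±1.96. Since |2.58| > 1.96, Reject H₀.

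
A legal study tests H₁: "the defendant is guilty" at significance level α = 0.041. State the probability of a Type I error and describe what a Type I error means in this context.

P(Type I error) = α = 0.041. A Type I error is rejecting H₀ when H₀ is actually true (false positive) — here, concluding that the defendant is guilty when in fact this is not the case. Consequence: convicting an innocent person.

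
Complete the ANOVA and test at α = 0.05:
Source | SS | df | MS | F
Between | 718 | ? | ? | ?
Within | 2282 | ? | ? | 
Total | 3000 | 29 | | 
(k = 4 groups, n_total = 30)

df_between = 3, df_within = 26. MS_between = 239.33, MS_within = 87.77. F = 2.727, F_crit ≈ 2.975. Fail to reject H₀.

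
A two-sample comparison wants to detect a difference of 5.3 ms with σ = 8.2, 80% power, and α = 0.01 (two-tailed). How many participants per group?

n per group = 2(z_α/2 + z_β)²σ²/d² = 2×(2.576 + 0.84)²×8.2²/5.3² = 55.9 → n = 56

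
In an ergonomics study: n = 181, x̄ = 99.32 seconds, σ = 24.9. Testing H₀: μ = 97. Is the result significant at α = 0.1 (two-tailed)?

z = (99.32 - 97)/(24.9/√181) = 1.254. Since |z| ≤ 1.645, not significant at α = 0.1.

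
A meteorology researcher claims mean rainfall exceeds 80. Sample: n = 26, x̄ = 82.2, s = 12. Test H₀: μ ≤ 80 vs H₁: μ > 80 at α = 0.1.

t = (82.2 - 80)/(12/√26) = 0.935, df = 25. Critical t = 1.316. Fail to reject H₀.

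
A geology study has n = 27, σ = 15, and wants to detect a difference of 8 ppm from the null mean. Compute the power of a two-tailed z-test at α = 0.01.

SE = σ/√n = 15/√27 = 2.887. Non-centrality λ = d/SE = 8/2.887 = 2.771. Power ≈ Φ(λ - z_{α/2}) = Φ(2.771 - 2.576) = Φ(0.195) = 0.577.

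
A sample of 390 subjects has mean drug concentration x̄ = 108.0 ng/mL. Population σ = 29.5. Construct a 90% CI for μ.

CI = x̄ ± z*(σ/√n) = 108.0 ± 1.645(29.5/√390) = 108.0 ± 2.46 = (105.54, 110.46)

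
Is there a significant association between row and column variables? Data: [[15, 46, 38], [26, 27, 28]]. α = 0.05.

χ² = 7.688. df = 2, critical = 5.991. Reject H₀. Variables are dependent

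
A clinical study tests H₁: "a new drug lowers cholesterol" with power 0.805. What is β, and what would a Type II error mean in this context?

β = 1 - power = 1 - 0.805 = 0.195. A Type II error is failing to reject H₀ when H₀ is false (false negative) — here, failing to conclude that a new drug lowers cholesterol when in fact it is true. Consequence: shelving an effective drug — patients miss out on a treatment that would have helped.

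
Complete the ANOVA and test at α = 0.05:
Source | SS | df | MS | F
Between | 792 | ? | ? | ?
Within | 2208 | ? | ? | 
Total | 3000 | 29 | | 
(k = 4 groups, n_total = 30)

df_between = 3, df_within = 26. MS_between = 264.0, MS_within = 84.92. F = 3.109, F_crit ≈ 2.975. Reject H₀.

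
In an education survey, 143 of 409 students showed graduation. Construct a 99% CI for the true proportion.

p̂ = 0.35. CI = p̂ ± z*√(p̂(1-p̂)/n) = (0.289, 0.41)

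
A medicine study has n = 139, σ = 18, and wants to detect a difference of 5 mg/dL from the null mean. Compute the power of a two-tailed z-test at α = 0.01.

SE = σ/√n = 18/√139 = 1.527. Non-centrality λ = d/SE = 5/1.527 = 3.275. Power ≈ Φ(λ - z_{α/2}) = Φ(3.275 - 2.576) = Φ(0.699) = 0.758.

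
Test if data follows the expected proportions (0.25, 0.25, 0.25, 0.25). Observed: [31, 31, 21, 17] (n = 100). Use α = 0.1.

Expected: [25.0, 25.0, 25.0, 25.0]. χ² = 6.08. df = 3, critical = 6.251. Fail to reject H₀.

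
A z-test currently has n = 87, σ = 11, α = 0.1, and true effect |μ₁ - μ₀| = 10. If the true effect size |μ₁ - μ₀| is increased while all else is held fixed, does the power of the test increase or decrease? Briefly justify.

Power increases: a larger true effect increases the non-centrality λ = |μ₁ - μ₀|/(σ/√n).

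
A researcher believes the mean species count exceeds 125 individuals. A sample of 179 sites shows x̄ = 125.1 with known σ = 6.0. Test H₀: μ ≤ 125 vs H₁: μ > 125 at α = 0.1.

z = 0.223. Critical value: 1.28. Fail to reject H₀.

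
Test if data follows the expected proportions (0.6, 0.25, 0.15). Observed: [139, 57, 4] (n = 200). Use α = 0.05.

Expected: [120.0, 50.0, 30.0]. χ² = 26.522. df = 2, critical = 5.991. Reject H₀.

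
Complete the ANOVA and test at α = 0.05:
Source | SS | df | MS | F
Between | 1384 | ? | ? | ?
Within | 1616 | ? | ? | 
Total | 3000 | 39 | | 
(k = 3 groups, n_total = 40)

df_between = 2, df_within = 37. MS_between = 692.0, MS_within = 43.68. F = 15.844, F_crit ≈ 3.252. Reject H₀.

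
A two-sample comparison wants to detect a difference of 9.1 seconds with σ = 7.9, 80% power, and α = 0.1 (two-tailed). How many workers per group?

n per group = 2(z_α/2 + z_β)²σ²/d² = 2×(1.645 + 0.84)²×7.9²/9.1² = 9.3 → n = 10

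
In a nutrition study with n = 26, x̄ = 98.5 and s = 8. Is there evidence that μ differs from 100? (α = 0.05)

t = (x̄ - μ₀)/(s/√n) = (98.5 - 100)/(8/√26) = -0.956. df = 25, critical t = ±2.06. Fail to reject H₀.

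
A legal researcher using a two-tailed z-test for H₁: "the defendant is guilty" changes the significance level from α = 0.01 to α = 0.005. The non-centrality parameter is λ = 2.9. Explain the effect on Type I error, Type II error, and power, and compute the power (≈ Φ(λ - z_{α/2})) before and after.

Decreasing α from 0.01 to 0.005:
• Type I error rate decreases (α is the Type I rate by definition).
• Critical value moves from z_{α/2} = 2.576 to 2.807, so power = Φ(λ - z_{α/2}) goes from Φ(2.9 - 2.576) = 0.627 to Φ(2.9 - 2.807) = 0.537.
• Type II error rate β = 1 - power therefore increases (0.373 → 0.463).
Appropriate when false positives are costly — here, convicting an innocent person.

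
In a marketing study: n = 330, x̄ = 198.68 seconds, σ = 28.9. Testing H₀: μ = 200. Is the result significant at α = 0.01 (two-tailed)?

z = (198.68 - 200)/(28.9/√330) = -0.83. Since |z| ≤ 2.576, not significant at α = 0.01.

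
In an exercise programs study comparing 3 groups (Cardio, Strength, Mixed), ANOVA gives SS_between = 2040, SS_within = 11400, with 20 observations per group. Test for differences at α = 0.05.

df_between = 2, df_within = 57. F = MS_between/MS_within = 1020.0/200.0 = 5.1. F_crit ≈ 3.159. Reject H₀. At least one mean differs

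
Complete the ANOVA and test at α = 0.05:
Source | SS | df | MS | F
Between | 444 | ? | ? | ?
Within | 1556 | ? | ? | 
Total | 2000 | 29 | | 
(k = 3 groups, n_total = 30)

df_between = 2, df_within = 27. MS_between = 222.0, MS_within = 57.63. F = 3.852, F_crit ≈ 3.354. Reject H₀.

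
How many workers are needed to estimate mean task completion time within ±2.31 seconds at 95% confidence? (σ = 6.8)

n = (z*σ/E)² = (1.96×6.8/2.31)² = 33.3 → n = 34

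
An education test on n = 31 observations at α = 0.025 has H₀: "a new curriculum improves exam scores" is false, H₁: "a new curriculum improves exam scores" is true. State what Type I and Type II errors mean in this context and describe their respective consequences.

Type I (false positive): concluding that a new curriculum improves exam scores when it is not — adopting a curriculum that gives no real benefit — disruption for nothing. Type II (false negative): failing to conclude that a new curriculum improves exam scores when it is — keeping the old curriculum when the new one would have helped students. Which is costlier depends on domain priorities and is a judgement call rather than a statistical fact.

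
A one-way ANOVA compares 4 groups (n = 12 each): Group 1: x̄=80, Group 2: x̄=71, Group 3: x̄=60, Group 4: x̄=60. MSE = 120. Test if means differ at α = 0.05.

Grand mean = 67.75. SS_between = 3369.0, MS_between = 1123.0. F = 9.358, F_crit ≈ 2.816. Reject H₀.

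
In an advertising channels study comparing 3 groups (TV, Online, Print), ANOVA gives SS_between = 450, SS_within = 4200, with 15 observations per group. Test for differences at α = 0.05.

df_between = 2, df_within = 42. F = MS_between/MS_within = 225.0/100.0 = 2.25. F_crit ≈ 3.22. Fail to reject H₀.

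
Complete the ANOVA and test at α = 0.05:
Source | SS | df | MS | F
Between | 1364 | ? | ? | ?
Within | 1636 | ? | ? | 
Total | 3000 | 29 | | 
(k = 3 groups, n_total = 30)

df_between = 2, df_within = 27. MS_between = 682.0, MS_within = 60.59. F = 11.256, F_crit ≈ 3.354. Reject H₀.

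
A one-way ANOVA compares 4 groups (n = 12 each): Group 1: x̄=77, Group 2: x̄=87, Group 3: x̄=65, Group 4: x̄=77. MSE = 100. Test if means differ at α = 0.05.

Grand mean = 76.5. SS_between = 2916.0, MS_between = 972.0. F = 9.72, F_crit ≈ 2.816. Reject H₀.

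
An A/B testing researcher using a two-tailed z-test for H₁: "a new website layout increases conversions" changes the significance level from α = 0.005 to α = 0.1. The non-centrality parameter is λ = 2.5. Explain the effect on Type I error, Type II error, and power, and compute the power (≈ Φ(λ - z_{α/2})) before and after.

Increasing α from 0.005 to 0.1:
• Type I error rate increases (α is the Type I rate by definition).
• Critical value moves from z_{α/2} = 2.807 to 1.645, so power = Φ(λ - z_{α/2}) goes from Φ(2.5 - 2.807) = 0.379 to Φ(2.5 - 1.645) = 0.804.
• Type II error rate β = 1 - power therefore decreases (0.621 → 0.196).
Appropriate when false negatives are costly — here, discarding a layout that would have improved conversions — lost revenue.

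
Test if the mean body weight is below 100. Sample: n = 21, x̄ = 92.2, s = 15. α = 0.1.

t = (92.2 - 100)/(15/√21) = -2.383, df = 20. Critical t = -1.325. Reject H₀.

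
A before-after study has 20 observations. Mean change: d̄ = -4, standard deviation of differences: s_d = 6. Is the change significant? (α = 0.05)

t = d̄/(s_d/√n) = -4/(6/√20) = -2.981. df = 19, critical t = ±2.093. Reject H₀.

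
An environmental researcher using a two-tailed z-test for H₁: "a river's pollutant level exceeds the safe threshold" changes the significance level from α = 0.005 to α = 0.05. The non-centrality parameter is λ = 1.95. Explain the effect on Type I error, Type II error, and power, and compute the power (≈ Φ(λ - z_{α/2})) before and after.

Increasing α from 0.005 to 0.05:
• Type I error rate increases (α is the Type I rate by definition).
• Critical value moves from z_{α/2} = 2.807 to 1.96, so power = Φ(λ - z_{α/2}) goes from Φ(1.95 - 2.807) = 0.196 to Φ(1.95 - 1.96) = 0.496.
• Type II error rate β = 1 - power therefore decreases (0.804 → 0.504).
Appropriate when false negatives are costly — here, allowing unsafe pollution to continue.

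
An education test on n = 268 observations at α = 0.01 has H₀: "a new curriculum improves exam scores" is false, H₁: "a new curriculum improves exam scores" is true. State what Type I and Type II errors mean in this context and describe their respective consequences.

Type I (false positive): concluding that a new curriculum improves exam scores when it is not — adopting a curriculum that gives no real benefit — disruption for nothing. Type II (false negative): failing to conclude that a new curriculum improves exam scores when it is — keeping the old curriculum when the new one would have helped students. Which is costlier depends on domain priorities and is a judgement call rather than a statistical fact.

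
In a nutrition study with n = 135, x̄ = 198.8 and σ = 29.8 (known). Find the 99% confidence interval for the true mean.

CI = x̄ ± z*(σ/√n) = 198.8 ± 2.576(29.8/√135) = 198.8 ± 6.61 = (192.19, 205.41)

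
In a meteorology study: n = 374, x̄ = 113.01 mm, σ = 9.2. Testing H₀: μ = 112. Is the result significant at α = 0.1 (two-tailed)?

z = (113.01 - 112)/(9.2/√374) = 2.123. Since |z| > 1.645, significant at α = 0.1.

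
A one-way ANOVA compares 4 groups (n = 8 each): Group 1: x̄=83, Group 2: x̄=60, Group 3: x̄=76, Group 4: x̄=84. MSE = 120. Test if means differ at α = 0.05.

Grand mean = 75.75. SS_between = 2950.0, MS_between = 983.33. F = 8.194, F_crit ≈ 2.947. Reject H₀.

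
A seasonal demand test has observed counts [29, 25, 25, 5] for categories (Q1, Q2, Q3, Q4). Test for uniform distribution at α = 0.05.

Expected = 21 each. χ² = Σ(O-E)²/E = 16.762. df = 3, critical value = 7.815. Reject H₀.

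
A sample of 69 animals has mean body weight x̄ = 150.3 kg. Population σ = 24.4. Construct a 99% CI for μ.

CI = x̄ ± z*(σ/√n) = 150.3 ± 2.576(24.4/√69) = 150.3 ± 7.57 = (142.73, 157.87)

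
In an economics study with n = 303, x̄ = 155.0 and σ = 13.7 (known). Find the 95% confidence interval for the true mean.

CI = x̄ ± z*(σ/√n) = 155.0 ± 1.96(13.7/√303) = 155.0 ± 1.54 = (153.46, 156.54)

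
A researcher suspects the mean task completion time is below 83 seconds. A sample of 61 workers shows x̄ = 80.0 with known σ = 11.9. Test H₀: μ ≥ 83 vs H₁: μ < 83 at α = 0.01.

z = -1.969. Critical value: -2.33. Fail to reject H₀.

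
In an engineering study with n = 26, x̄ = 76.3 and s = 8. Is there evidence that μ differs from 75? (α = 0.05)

t = (x̄ - μ₀)/(s/√n) = (76.3 - 75)/(8/√26) = 0.829. df = 25, critical t = ±2.06. Fail to reject H₀.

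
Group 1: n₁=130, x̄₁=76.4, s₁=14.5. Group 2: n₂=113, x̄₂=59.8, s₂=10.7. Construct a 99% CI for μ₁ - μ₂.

Difference = 16.6. SE = √(14.5²/130 + 10.7²/113) = 1.622. CI = (12.42, 20.78)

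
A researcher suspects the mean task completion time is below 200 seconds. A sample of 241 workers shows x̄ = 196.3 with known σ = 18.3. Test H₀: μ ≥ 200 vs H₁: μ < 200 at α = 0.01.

z = -3.139. Critical value: -2.33. Reject H₀.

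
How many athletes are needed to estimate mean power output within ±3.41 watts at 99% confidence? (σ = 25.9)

n = (z*σ/E)² = (2.576×25.9/3.41)² = 382.8 → n = 383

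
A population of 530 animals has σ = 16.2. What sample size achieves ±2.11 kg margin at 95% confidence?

Without FPC: n₀ = (1.96×16.2/2.11)² = 226.453. With FPC: n = n₀N/(n₀+N-1) = 158.9 → n = 159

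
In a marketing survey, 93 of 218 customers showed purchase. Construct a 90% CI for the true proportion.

p̂ = 0.427. CI = p̂ ± z*√(p̂(1-p̂)/n) = (0.372, 0.482)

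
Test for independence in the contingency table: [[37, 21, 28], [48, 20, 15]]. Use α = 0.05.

χ² = 5.327. df = 2, critical = 5.991. Fail to reject H₀. No evidence of dependence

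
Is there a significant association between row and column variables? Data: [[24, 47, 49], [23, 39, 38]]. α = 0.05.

χ² = 0.341. df = 2, critical = 5.991. Fail to reject H₀. No evidence of dependence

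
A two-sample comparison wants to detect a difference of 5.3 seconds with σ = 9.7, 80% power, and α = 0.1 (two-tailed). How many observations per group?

n per group = 2(z_α/2 + z_β)²σ²/d² = 2×(1.645 + 0.84)²×9.7²/5.3² = 41.4 → n = 42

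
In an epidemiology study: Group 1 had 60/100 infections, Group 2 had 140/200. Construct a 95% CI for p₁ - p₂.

p̂₁ = 0.6, p̂₂ = 0.7. Difference = -0.1. CI = (-0.215, 0.015)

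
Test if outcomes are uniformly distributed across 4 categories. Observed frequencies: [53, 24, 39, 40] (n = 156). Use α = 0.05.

Expected = 39 each. χ² = Σ(O-E)²/E = 10.821. df = 3, critical value = 7.815. Reject H₀.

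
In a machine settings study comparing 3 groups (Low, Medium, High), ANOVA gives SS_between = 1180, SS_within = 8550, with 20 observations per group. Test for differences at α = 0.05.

df_between = 2, df_within = 57. F = MS_between/MS_within = 590.0/150.0 = 3.933. F_crit ≈ 3.159. Reject H₀. At least one mean differs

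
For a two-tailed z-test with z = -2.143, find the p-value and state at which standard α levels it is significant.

p = 2·P(Z > |-2.143|) = 2·(1 - Φ(2.143)) ≈ 0.0321. Significant at α = 0.1; Significant at α = 0.05.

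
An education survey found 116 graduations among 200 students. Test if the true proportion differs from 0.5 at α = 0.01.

p̂ = 0.58, p₀ = 0.5. z = (p̂ - p₀)/√(p₀(1-p₀)/n) = 2.263. Critical: ±2.576. Fail to reject H₀.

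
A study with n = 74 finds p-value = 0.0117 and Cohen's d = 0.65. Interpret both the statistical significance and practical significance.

Statistically significant (p = 0.0117 < 0.05). Cohen's d = 0.65 indicates a medium effect size. Both statistical and practical significance should be considered.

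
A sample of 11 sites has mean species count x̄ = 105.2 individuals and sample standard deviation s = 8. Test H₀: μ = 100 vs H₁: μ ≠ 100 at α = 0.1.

t = (x̄ - μ₀)/(s/√n) = (105.2 - 100)/(8/√11) = 2.156. df = 10, critical t = ±1.812. Reject H₀.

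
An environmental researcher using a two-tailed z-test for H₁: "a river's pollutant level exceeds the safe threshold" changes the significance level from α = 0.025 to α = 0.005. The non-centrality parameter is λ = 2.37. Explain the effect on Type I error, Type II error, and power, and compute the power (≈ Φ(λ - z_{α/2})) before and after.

Decreasing α from 0.025 to 0.005:
• Type I error rate decreases (α is the Type I rate by definition).
• Critical value moves from z_{α/2} = 2.241 to 2.807, so power = Φ(λ - z_{α/2}) goes from Φ(2.37 - 2.241) = 0.551 to Φ(2.37 - 2.807) = 0.331.
• Type II error rate β = 1 - power therefore increases (0.449 → 0.669).
Appropriate when false positives are costly — here, shutting down a compliant factory unnecessarily.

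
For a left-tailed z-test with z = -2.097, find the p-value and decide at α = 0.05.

p = P(Z < -2.097) = Φ(-2.097) ≈ 0.018. Since p < 0.05, reject H₀ (significant) at α = 0.05.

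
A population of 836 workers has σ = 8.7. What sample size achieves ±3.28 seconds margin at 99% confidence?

Without FPC: n₀ = (2.576×8.7/3.28)² = 46.686. With FPC: n = n₀N/(n₀+N-1) = 44.3 → n = 45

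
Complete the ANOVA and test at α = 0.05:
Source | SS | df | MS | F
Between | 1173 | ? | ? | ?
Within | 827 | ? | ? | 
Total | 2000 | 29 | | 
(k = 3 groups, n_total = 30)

df_between = 2, df_within = 27. MS_between = 586.5, MS_within = 30.63. F = 19.148, F_crit ≈ 3.354. Reject H₀.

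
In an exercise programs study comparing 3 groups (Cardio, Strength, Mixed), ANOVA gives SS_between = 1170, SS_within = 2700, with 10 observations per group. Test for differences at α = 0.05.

df_between = 2, df_within = 27. F = MS_between/MS_within = 585.0/100.0 = 5.85. F_crit ≈ 3.354. Reject H₀. At least one mean differs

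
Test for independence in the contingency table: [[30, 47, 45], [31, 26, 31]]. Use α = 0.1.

χ² = 3.216. df = 2, critical = 4.605. Fail to reject H₀. No evidence of dependence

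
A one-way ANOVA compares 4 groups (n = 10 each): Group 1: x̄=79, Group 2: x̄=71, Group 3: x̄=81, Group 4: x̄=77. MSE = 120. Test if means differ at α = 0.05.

Grand mean = 77.0. SS_between = 560.0, MS_between = 186.67. F = 1.556, F_crit ≈ 2.866. Fail to reject H₀.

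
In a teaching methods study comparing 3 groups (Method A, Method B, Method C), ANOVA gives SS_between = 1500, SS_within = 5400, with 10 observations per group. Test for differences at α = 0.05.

df_between = 2, df_within = 27. F = MS_between/MS_within = 750.0/200.0 = 3.75. F_crit ≈ 3.354. Reject H₀. At least one mean differs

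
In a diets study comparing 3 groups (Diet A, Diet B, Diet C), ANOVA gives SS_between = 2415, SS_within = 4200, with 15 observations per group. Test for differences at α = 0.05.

df_between = 2, df_within = 42. F = MS_between/MS_within = 1207.5/100.0 = 12.075. F_crit ≈ 3.22. Reject H₀. At least one mean differs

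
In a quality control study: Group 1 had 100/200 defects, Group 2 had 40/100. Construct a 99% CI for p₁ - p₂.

p̂₁ = 0.5, p̂₂ = 0.4. Difference = 0.1. CI = (-0.056, 0.256)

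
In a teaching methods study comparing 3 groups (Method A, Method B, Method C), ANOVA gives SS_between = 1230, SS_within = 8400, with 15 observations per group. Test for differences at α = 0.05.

df_between = 2, df_within = 42. F = MS_between/MS_within = 615.0/200.0 = 3.075. F_crit ≈ 3.22. Fail to reject H₀.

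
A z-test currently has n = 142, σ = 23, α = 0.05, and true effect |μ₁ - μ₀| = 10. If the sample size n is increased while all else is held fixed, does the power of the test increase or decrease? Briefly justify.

Power increases: a larger n shrinks the standard error σ/√n, moving the sampling distribution under H₁ further from the critical value.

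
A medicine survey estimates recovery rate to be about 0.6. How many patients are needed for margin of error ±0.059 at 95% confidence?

n = z²p(1-p)/E² = 1.96²×0.6×0.4/0.059² = 264.9 → n = 265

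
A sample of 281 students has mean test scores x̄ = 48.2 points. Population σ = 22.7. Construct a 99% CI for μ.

CI = x̄ ± z*(σ/√n) = 48.2 ± 2.576(22.7/√281) = 48.2 ± 3.49 = (44.71, 51.69)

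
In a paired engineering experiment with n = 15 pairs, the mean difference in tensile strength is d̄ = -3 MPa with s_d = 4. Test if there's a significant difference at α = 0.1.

t = d̄/(s_d/√n) = -3/(4/√15) = -2.905. df = 14, critical t = ±1.761. Reject H₀.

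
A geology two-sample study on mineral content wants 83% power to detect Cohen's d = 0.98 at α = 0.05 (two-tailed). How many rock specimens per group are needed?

z_{α/2} = 1.96, z_β = Φ⁻¹(0.83) = 0.954. For large effect (d = 0.98): n per group = 2(z_{α/2} + z_β)²/d² = 2(1.96 + 0.954)²/0.98² = 17.7 → 18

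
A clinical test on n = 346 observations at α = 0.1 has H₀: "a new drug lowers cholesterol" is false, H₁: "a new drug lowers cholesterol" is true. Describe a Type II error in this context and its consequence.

Type II error: failing to reject H₀ when it is false — concluding that a new drug lowers cholesterol is not supported when in fact it is. Consequence: shelving an effective drug — patients miss out on a treatment that would have helped.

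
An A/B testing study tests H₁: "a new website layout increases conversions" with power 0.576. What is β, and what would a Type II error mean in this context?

β = 1 - power = 1 - 0.576 = 0.424. A Type II error is failing to reject H₀ when H₀ is false (false negative) — here, failing to conclude that a new website layout increases conversions when in fact it is true. Consequence: discarding a layout that would have improved conversions — lost revenue.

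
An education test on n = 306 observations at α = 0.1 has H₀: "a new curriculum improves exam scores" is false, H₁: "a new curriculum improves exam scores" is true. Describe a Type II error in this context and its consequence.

Type II error: failing to reject H₀ when it is false — concluding that a new curriculum improves exam scores is not supported when in fact it is. Consequence: keeping the old curriculum when the new one would have helped students.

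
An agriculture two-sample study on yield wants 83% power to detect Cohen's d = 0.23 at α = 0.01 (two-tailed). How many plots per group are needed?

z_{α/2} = 2.576, z_β = Φ⁻¹(0.83) = 0.954. For small effect (d = 0.23): n per group = 2(z_{α/2} + z_β)²/d² = 2(2.576 + 0.954)²/0.23² = 471.1 → 472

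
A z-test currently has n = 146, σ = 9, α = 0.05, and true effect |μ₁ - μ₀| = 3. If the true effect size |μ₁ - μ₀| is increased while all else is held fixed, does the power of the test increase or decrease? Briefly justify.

Power increases: a larger true effect increases the non-centrality λ = |μ₁ - μ₀|/(σ/√n).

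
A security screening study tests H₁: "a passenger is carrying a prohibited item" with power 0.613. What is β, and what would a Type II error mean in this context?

β = 1 - power = 1 - 0.613 = 0.387. A Type II error is failing to reject H₀ when H₀ is false (false negative) — here, failing to conclude that a passenger is carrying a prohibited item when in fact it is true. Consequence: letting a prohibited item through — security breach.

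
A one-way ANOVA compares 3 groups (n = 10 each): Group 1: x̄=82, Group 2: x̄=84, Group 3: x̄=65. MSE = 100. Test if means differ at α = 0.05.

Grand mean = 77.0. SS_between = 2180.0, MS_between = 1090.0. F = 10.9, F_crit ≈ 3.354. Reject H₀.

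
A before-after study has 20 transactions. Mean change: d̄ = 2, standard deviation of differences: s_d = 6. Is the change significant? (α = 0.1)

t = d̄/(s_d/√n) = 2/(6/√20) = 1.491. df = 19, critical t = ±1.729. Fail to reject H₀.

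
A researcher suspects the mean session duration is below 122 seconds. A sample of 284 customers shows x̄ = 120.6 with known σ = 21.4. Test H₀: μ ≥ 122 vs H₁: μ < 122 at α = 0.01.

z = -1.102. Critical value: -2.33. Fail to reject H₀.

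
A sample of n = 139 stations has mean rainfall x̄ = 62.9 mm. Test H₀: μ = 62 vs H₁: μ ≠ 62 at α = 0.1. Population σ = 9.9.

z = (x̄ - μ₀)/(σ/√n) = (62.9 - 62)/(9.9/√139) = 1.072. Critical value: ±1.645. Since |1.072| ≤ 1.645, Fail to reject H₀.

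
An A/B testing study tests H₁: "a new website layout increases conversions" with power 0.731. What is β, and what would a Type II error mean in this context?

β = 1 - power = 1 - 0.731 = 0.269. A Type II error is failing to reject H₀ when H₀ is false (false negative) — here, failing to conclude that a new website layout increases conversions when in fact it is true. Consequence: discarding a layout that would have improved conversions — lost revenue.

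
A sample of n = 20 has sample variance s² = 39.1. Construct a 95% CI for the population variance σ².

df = 19. χ²_{0.025} = 32.852, χ²_{0.975} = 8.907. CI for σ² = ((n-1)s²/χ²_{α/2}, (n-1)s²/χ²_{1-α/2}) = (19·39.1/32.852, 19·39.1/8.907) = (22.61, 83.41)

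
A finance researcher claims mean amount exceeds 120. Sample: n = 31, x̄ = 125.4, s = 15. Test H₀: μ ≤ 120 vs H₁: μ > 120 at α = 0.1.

t = (125.4 - 120)/(15/√31) = 2.004, df = 30. Critical t = 1.31. Reject H₀.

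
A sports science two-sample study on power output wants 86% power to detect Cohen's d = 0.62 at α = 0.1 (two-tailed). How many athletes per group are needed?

z_{α/2} = 1.645, z_β = Φ⁻¹(0.86) = 1.08. For medium effect (d = 0.62): n per group = 2(z_{α/2} + z_β)²/d² = 2(1.645 + 1.08)²/0.62² = 38.6 → 39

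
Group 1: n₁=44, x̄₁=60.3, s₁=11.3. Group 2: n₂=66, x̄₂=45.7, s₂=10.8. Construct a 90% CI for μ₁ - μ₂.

Difference = 14.6. SE = √(11.3²/44 + 10.8²/66) = 2.161. CI = (11.05, 18.15)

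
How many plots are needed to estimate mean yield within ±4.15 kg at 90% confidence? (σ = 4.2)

n = (z*σ/E)² = (1.645×4.2/4.15)² = 2.8 → n = 3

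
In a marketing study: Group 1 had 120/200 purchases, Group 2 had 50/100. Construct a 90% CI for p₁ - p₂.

p̂₁ = 0.6, p̂₂ = 0.5. Difference = 0.1. CI = (-0.0, 0.2)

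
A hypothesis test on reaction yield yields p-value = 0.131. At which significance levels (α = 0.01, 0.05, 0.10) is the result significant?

p = 0.131. Not significant at any of the given levels.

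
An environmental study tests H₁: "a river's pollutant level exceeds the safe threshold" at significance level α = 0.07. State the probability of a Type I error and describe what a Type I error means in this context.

P(Type I error) = α = 0.07. A Type I error is rejecting H₀ when H₀ is actually true (false positive) — here, concluding that a river's pollutant level exceeds the safe threshold when in fact this is not the case. Consequence: shutting down a compliant factory unnecessarily.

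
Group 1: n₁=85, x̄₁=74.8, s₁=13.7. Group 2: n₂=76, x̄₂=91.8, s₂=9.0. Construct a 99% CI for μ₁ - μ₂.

Difference = -17.0. SE = √(13.7²/85 + 9.0²/76) = 1.809. CI = (-21.66, -12.34)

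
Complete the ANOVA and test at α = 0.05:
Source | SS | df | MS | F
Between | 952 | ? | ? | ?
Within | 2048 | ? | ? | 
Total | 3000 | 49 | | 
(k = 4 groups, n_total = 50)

df_between = 3, df_within = 46. MS_between = 317.33, MS_within = 44.52. F = 7.128, F_crit ≈ 2.807. Reject H₀.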